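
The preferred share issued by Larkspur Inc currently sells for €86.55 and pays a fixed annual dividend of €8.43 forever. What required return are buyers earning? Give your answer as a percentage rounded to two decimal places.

P = C/r ⇒ r = C/P = €8.43/€86.55 = 0.097400

9.74%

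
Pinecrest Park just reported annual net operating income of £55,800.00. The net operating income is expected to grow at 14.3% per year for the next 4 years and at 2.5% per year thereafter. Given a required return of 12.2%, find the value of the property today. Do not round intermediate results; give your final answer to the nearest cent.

D_1 = 63779.40000
D_2 = 72899.85420
D_3 = 83324.53335
D_4 = 95239.94162
Terminal value at year 4: TV = D_4×(1+g_2)/(r−g_2) = 97620.94016/0.097 = 1006401.44495
P_0 = D_1/(1+r)^1 + D_2/(1+r)^2 + D_3/(1+r)^3 + D_4/(1+r)^4 + TV/(1+r)^4
    = 56844.38503 + 57908.31737 + 58992.16288 + 60096.29427 + 635038.16110 = 868879.32064

£868879.32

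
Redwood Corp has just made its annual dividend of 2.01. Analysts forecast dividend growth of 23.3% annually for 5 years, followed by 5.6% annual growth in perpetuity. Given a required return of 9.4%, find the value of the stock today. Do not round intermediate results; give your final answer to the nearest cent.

116.17

D_1 = 2.47833
D_2 = 3.05578
D_3 = 3.76778
D_4 = 4.64567
D_5 = 5.72811
Terminal value at year 5: TV = D_5×(1+g_2)/(r−g_2) = 6.04889/0.038 = 159.18120
P_0 = D_1/(1+r)^1 + D_2/(1+r)^2 + D_3/(1+r)^3 + D_4/(1+r)^4 + D_5/(1+r)^5 + TV/(1+r)^5
    = 2.26538 + 2.55322 + 2.87762 + 3.24324 + 3.65532 + 101.57929 = 116.17406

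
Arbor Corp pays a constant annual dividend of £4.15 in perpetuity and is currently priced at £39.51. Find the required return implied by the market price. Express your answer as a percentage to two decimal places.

10.50%

P = C/r ⇒ r = C/P = £4.15/£39.51 = 0.105037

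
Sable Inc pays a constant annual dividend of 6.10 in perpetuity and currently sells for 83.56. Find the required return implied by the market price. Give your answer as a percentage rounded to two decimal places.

P = C/r ⇒ r = C/P = 6.10/83.56 = 0.073001

7.30%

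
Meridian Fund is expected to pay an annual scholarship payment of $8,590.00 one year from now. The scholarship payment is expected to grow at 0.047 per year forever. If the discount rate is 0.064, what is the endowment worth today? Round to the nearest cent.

$505294.12

Growing perpetuity: P = D₁ / (r − g) = $8,590.0000 / (0.064 − 0.047) = $505,294.12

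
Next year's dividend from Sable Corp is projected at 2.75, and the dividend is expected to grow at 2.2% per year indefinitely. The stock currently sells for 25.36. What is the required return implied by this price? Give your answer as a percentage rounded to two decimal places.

P = D₁/(r − g) ⇒ r = D₁/P + g = 2.7500/25.36 + 0.022 = 0.108438 + 0.022 = 0.130438

13.04%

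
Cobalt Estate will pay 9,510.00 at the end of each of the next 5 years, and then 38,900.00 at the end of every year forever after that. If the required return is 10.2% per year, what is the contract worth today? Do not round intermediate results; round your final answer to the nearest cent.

PV of 5-year annuity: 9,510.00 × [1 − (1+0.102)^−5] / 0.102 = 35866.94233
Perpetuity value at year 5: 38,900.00 / 0.102 = 381372.54902
PV of perpetuity: 381372.54902 / (1+0.102)^5 = 234661.29173
Total PV = 35866.94233 + 234661.29173 = 270528.23406

270528.23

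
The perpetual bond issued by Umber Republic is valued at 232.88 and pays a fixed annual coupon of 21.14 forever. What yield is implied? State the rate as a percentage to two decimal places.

9.08%

P = C/r ⇒ r = C/P = 21.14/232.88 = 0.090776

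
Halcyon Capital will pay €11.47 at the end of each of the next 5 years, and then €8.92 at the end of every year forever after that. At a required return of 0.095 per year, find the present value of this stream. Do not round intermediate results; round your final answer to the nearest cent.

€103.69

PV of 5-year annuity: €11.47 × [1 − (1+0.095)^−5] / 0.095 = 44.04146
Perpetuity value at year 5: €8.92 / 0.095 = 93.89474
PV of perpetuity: 93.89474 / (1+0.095)^5 = 59.64453
Total PV = 44.04146 + 59.64453 = 103.68599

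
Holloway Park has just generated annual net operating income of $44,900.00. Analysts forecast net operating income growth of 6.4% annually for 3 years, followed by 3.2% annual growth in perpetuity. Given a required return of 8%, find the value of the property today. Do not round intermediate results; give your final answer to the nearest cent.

D_1 = 47773.60000
D_2 = 50831.11040
D_3 = 54084.30147
Terminal value at year 3: TV = D_3×(1+g_2)/(r−g_2) = 55814.99911/0.048 = 1162812.48151
P_0 = D_1/(1+r)^1 + D_2/(1+r)^2 + D_3/(1+r)^3 + TV/(1+r)^3
    = 44234.81481 + 43579.48422 + 42933.86224 + 923078.03808 = 1053826.19936

$1053826.20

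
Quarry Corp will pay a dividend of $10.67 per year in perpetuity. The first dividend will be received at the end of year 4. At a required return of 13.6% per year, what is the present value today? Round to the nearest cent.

Value at end of year 3: C / r = $10.67 / 0.136 = $78.4559
Discount to today: PV = $78.4559 / (1 + 0.136)^3 = $78.4559 / 1.466003 = $53.52

$53.52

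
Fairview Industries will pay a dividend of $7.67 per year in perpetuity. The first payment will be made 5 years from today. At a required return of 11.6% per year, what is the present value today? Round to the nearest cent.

Value at end of year 4: C / r = $7.67 / 0.116 = $66.1207
Discount to today: PV = $66.1207 / (1 + 0.116)^4 = $66.1207 / 1.551161 = $42.63

$42.63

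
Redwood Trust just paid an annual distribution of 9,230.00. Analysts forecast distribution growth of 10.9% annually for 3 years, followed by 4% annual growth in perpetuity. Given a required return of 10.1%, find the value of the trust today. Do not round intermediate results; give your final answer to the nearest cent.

D_1 = 10236.07000
D_2 = 11351.80163
D_3 = 12589.14801
Terminal value at year 3: TV = D_3×(1+g_2)/(r−g_2) = 13092.71393/0.061 = 214634.65456
P_0 = D_1/(1+r)^1 + D_2/(1+r)^2 + D_3/(1+r)^3 + TV/(1+r)^3
    = 9297.06630 + 9364.61992 + 9432.66439 + 160819.19610 = 188913.54671

188913.55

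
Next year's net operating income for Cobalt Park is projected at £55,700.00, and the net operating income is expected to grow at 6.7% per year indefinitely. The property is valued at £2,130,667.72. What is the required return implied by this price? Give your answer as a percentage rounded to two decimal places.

9.31%

P = D₁/(r − g) ⇒ r = D₁/P + g = £55,700.0000/£2,130,667.72 + 0.067 = 0.026142 + 0.067 = 0.093142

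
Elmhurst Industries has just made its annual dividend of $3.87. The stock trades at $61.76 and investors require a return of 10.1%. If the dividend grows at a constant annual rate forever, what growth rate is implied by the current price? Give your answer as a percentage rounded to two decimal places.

3.61%

P = D₀(1+g)/(r−g) ⇒ P(r−g) = D₀(1+g) ⇒ g(P+D₀) = P·r − D₀
g = (P·r − D₀)/(P + D₀) = ($61.76×0.101 − $3.87) / ($61.76 + $3.87) = 0.036077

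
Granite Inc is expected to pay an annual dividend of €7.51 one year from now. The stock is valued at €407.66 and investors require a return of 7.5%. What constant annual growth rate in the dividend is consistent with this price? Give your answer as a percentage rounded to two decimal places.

5.66%

P = D₁/(r−g) ⇒ g = r − D₁/P = 0.075 − €7.51/€407.66 = 0.056578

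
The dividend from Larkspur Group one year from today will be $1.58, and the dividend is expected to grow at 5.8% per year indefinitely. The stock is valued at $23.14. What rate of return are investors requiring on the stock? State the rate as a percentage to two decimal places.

P = D₁/(r − g) ⇒ r = D₁/P + g = $1.5800/$23.14 + 0.058 = 0.068280 + 0.058 = 0.126280

12.63%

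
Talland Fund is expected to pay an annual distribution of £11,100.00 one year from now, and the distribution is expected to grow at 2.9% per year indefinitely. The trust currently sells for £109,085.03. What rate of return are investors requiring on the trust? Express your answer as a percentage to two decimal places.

13.08%

P = D₁/(r − g) ⇒ r = D₁/P + g = £11,100.0000/£109,085.03 + 0.029 = 0.101755 + 0.029 = 0.130755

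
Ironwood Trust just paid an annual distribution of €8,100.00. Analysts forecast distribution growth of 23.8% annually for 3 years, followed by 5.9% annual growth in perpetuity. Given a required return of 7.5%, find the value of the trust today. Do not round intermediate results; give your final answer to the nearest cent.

D_1 = 10027.80000
D_2 = 12414.41640
D_3 = 15369.04750
Terminal value at year 3: TV = D_3×(1+g_2)/(r−g_2) = 16275.82131/0.016 = 1017238.83162
P_0 = D_1/(1+r)^1 + D_2/(1+r)^2 + D_3/(1+r)^3 + TV/(1+r)^3
    = 9328.18605 + 10742.59937 + 12371.47723 + 818837.14923 = 851279.41188

€851279.41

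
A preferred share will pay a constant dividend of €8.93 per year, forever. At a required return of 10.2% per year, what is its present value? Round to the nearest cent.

Level perpetuity: PV = C / r = €8.93 / 0.102 = €87.55

€87.55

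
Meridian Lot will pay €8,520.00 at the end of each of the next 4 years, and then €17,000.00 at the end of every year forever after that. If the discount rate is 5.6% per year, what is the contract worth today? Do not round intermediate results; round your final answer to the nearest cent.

€273916.18

PV of 4-year annuity: €8,520.00 × [1 − (1+0.056)^−4] / 0.056 = 29795.13307
Perpetuity value at year 4: €17,000.00 / 0.056 = 303571.42857
PV of perpetuity: 303571.42857 / (1+0.056)^4 = 244121.04569
Total PV = 29795.13307 + 244121.04569 = 273916.17876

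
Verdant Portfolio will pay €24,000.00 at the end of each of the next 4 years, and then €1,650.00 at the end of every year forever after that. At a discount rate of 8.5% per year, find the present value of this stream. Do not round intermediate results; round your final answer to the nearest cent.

PV of 4-year annuity: €24,000.00 × [1 − (1+0.085)^−4] / 0.085 = 78614.31974
Perpetuity value at year 4: €1,650.00 / 0.085 = 19411.76471
PV of perpetuity: 19411.76471 / (1+0.085)^4 = 14007.03022
Total PV = 78614.31974 + 14007.03022 = 92621.34996

€92621.35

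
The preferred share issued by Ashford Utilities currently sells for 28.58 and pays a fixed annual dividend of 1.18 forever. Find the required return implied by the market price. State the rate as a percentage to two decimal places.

4.13%

P = C/r ⇒ r = C/P = 1.18/28.58 = 0.041288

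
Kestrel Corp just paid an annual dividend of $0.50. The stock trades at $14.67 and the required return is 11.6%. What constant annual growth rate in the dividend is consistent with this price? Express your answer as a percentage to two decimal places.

P = D₀(1+g)/(r−g) ⇒ P(r−g) = D₀(1+g) ⇒ g(P+D₀) = P·r − D₀
g = (P·r − D₀)/(P + D₀) = ($14.67×0.116 − $0.50) / ($14.67 + $0.50) = 0.079217

7.92%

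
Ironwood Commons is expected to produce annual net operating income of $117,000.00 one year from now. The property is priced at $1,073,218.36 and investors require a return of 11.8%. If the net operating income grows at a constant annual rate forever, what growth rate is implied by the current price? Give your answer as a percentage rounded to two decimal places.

0.90%

P = D₁/(r−g) ⇒ g = r − D₁/P = 0.118 − $117,000.00/$1,073,218.36 = 0.008982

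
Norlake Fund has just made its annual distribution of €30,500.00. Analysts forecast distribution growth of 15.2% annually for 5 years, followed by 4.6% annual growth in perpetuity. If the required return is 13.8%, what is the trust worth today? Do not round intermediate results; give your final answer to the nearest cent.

€526854.96

D_1 = 35136.00000
D_2 = 40476.67200
D_3 = 46629.12614
D_4 = 53716.75332
D_5 = 61881.69982
Terminal value at year 5: TV = D_5×(1+g_2)/(r−g_2) = 64728.25801/0.092 = 703568.02189
P_0 = D_1/(1+r)^1 + D_2/(1+r)^2 + D_3/(1+r)^3 + D_4/(1+r)^4 + D_5/(1+r)^5 + TV/(1+r)^5
    = 30875.21968 + 31255.05543 + 31639.56402 + 32028.80294 + 32422.83039 + 368633.48470 = 526854.95717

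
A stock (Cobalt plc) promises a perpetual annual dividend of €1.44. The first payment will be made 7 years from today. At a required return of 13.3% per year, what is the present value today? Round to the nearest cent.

Value at end of year 6: C / r = €1.44 / 0.133 = €10.8271
Discount to today: PV = €10.8271 / (1 + 0.133)^6 = €10.8271 / 2.115336 = €5.12

€5.12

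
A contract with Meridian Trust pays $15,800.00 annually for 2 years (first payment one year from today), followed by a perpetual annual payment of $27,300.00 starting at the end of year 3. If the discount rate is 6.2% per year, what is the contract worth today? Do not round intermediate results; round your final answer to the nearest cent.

$419297.51

PV of 2-year annuity: $15,800.00 × [1 − (1+0.062)^−2] / 0.062 = 28886.61907
Perpetuity value at year 2: $27,300.00 / 0.062 = 440322.58065
PV of perpetuity: 440322.58065 / (1+0.062)^2 = 390410.89073
Total PV = 28886.61907 + 390410.89073 = 419297.50980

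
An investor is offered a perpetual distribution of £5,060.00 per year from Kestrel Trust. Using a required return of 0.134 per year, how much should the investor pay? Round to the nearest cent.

£37761.19

Level perpetuity: PV = C / r = £5,060.00 / 0.134 = £37,761.19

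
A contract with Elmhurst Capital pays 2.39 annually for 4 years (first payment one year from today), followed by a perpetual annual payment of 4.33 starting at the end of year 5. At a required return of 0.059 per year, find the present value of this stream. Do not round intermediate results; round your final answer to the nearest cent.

66.65

PV of 4-year annuity: 2.39 × [1 − (1+0.059)^−4] / 0.059 = 8.30060
Perpetuity value at year 4: 4.33 / 0.059 = 73.38983
PV of perpetuity: 73.38983 / (1+0.059)^4 = 58.35150
Total PV = 8.30060 + 58.35150 = 66.65210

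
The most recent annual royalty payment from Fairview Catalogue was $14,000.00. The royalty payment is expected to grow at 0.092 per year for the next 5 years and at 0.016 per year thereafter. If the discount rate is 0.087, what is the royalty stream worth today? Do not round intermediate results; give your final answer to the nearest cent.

D_1 = 15288.00000
D_2 = 16694.49600
D_3 = 18230.38963
D_4 = 19907.58548
D_5 = 21739.08334
Terminal value at year 5: TV = D_5×(1+g_2)/(r−g_2) = 22086.90868/0.071 = 311083.22078
P_0 = D_1/(1+r)^1 + D_2/(1+r)^2 + D_3/(1+r)^3 + D_4/(1+r)^4 + D_5/(1+r)^5 + TV/(1+r)^5
    = 14064.39742 + 14129.09106 + 14194.08228 + 14259.37245 + 14324.96294 + 204988.20208 = 275960.10824

$275960.11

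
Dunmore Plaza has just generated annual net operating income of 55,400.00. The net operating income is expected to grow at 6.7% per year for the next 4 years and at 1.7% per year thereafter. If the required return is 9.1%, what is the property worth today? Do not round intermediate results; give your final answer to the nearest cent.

D_1 = 59111.80000
D_2 = 63072.29060
D_3 = 67298.13407
D_4 = 71807.10905
Terminal value at year 4: TV = D_4×(1+g_2)/(r−g_2) = 73027.82991/0.074 = 986862.56631
P_0 = D_1/(1+r)^1 + D_2/(1+r)^2 + D_3/(1+r)^3 + D_4/(1+r)^4 + TV/(1+r)^4
    = 54181.30156 + 52989.41225 + 51823.74232 + 50683.71499 + 696558.62357 = 906236.79468

906236.79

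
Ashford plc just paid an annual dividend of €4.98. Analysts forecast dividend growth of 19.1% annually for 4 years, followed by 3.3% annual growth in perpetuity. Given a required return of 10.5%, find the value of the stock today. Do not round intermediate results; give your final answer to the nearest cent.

€120.54

D_1 = 5.93118
D_2 = 7.06404
D_3 = 8.41327
D_4 = 10.02020
Terminal value at year 4: TV = D_4×(1+g_2)/(r−g_2) = 10.35087/0.072 = 143.76204
P_0 = D_1/(1+r)^1 + D_2/(1+r)^2 + D_3/(1+r)^3 + D_4/(1+r)^4 + TV/(1+r)^4
    = 5.36758 + 5.78533 + 6.23559 + 6.72090 + 96.42621 = 120.53562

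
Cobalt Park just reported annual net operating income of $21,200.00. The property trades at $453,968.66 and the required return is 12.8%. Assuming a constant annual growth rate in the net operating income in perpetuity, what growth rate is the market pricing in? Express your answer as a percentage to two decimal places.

P = D₀(1+g)/(r−g) ⇒ P(r−g) = D₀(1+g) ⇒ g(P+D₀) = P·r − D₀
g = (P·r − D₀)/(P + D₀) = ($453,968.66×0.128 − $21,200.00) / ($453,968.66 + $21,200.00) = 0.077673

7.77%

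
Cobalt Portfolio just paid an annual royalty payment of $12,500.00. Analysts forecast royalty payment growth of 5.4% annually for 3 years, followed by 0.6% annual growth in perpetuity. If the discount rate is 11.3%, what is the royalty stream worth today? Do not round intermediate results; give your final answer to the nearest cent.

$133469.80

D_1 = 13175.00000
D_2 = 13886.45000
D_3 = 14636.31830
Terminal value at year 3: TV = D_3×(1+g_2)/(r−g_2) = 14724.13621/0.107 = 137608.74962
P_0 = D_1/(1+r)^1 + D_2/(1+r)^2 + D_3/(1+r)^3 + TV/(1+r)^3
    = 11837.37646 + 11209.87852 + 10615.64417 + 99806.89748 = 133469.79662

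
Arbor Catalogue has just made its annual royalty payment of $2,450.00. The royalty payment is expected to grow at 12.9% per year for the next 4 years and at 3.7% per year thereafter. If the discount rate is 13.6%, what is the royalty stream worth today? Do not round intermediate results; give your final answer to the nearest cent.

D_1 = 2766.05000
D_2 = 3122.87045
D_3 = 3525.72074
D_4 = 3980.53871
Terminal value at year 4: TV = D_4×(1+g_2)/(r−g_2) = 4127.81865/0.099 = 41695.13783
P_0 = D_1/(1+r)^1 + D_2/(1+r)^2 + D_3/(1+r)^3 + D_4/(1+r)^4 + TV/(1+r)^4
    = 2434.90317 + 2419.89936 + 2404.98801 + 2390.16854 + 25036.41192 = 34686.37101

$34686.37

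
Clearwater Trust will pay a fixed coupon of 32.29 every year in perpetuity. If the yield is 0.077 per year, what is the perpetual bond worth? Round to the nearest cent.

Level perpetuity: PV = C / r = 32.29 / 0.077 = 419.35

419.35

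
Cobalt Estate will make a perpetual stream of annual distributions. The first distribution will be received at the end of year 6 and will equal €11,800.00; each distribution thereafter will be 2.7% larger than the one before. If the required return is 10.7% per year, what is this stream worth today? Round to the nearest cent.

€88726.62

Value at end of year 5: C₁ / (r − g) = €11,800.00 / (0.107 − 0.027) = €147,500.0000
Discount to today: PV = €147,500.0000 / (1 + 0.107)^5 = €147,500.0000 / 1.662410 = €88,726.62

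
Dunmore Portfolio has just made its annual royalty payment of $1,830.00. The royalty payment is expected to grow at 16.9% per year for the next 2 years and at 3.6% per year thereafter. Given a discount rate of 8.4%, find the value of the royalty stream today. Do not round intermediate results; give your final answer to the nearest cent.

$50036.35

D_1 = 2139.27000
D_2 = 2500.80663
Terminal value at year 2: TV = D_2×(1+g_2)/(r−g_2) = 2590.83567/0.048 = 53975.74310
P_0 = D_1/(1+r)^1 + D_2/(1+r)^2 + TV/(1+r)^2
    = 1973.49631 + 2128.24464 + 45934.61341 = 50036.35436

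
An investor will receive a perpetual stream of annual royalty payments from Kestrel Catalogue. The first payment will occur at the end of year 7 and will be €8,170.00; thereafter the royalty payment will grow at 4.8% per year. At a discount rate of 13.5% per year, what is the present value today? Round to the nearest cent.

€43926.60

Value at end of year 6: C₁ / (r − g) = €8,170.00 / (0.135 − 0.048) = €93,908.0460
Discount to today: PV = €93,908.0460 / (1 + 0.135)^6 = €93,908.0460 / 2.137840 = €43,926.60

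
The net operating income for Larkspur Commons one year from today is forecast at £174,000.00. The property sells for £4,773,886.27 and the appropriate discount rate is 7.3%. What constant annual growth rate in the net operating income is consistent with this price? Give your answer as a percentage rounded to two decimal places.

3.66%

P = D₁/(r−g) ⇒ g = r − D₁/P = 0.073 − £174,000.00/£4,773,886.27 = 0.036552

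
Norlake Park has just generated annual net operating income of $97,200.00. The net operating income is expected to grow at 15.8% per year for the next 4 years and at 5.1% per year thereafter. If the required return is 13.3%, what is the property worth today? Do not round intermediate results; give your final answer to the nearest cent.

$1770196.28

D_1 = 112557.60000
D_2 = 130341.70080
D_3 = 150935.68953
D_4 = 174783.52847
Terminal value at year 4: TV = D_4×(1+g_2)/(r−g_2) = 183697.48842/0.082 = 2240213.27346
P_0 = D_1/(1+r)^1 + D_2/(1+r)^2 + D_3/(1+r)^3 + D_4/(1+r)^4 + TV/(1+r)^4
    = 99344.74846 + 101536.82146 + 103777.26324 + 106067.14107 + 1359470.30806 = 1770196.28228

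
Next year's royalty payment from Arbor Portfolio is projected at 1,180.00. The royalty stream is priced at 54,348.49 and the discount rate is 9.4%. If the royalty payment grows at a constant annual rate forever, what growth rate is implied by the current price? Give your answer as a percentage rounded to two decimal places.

P = D₁/(r−g) ⇒ g = r − D₁/P = 0.094 − 1,180.00/54,348.49 = 0.072288

7.23%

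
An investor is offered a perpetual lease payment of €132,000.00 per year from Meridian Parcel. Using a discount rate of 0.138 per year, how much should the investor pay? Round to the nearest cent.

Level perpetuity: PV = C / r = €132,000.00 / 0.138 = €956,521.74

€956521.74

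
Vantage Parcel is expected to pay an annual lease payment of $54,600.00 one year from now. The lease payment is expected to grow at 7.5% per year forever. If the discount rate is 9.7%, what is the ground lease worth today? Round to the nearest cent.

Growing perpetuity: P = D₁ / (r − g) = $54,600.0000 / (0.097 − 0.075) = $2,481,818.18

$2481818.18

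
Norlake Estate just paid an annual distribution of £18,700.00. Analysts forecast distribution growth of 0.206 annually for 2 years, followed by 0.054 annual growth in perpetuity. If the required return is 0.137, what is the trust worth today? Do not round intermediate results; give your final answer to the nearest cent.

£308037.28

D_1 = 22552.20000
D_2 = 27197.95320
Terminal value at year 2: TV = D_2×(1+g_2)/(r−g_2) = 28666.64267/0.083 = 345381.23702
P_0 = D_1/(1+r)^1 + D_2/(1+r)^2 + TV/(1+r)^2
    = 19834.82850 + 21038.52521 + 267163.92257 = 308037.27628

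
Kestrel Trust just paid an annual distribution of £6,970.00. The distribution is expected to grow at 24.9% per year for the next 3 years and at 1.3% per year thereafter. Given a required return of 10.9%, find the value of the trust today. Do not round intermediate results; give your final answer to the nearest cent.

£131714.04

D_1 = 8705.53000
D_2 = 10873.20697
D_3 = 13580.63551
Terminal value at year 3: TV = D_3×(1+g_2)/(r−g_2) = 13757.18377/0.096 = 143303.99757
P_0 = D_1/(1+r)^1 + D_2/(1+r)^2 + D_3/(1+r)^3 + TV/(1+r)^3
    = 7849.89179 + 8840.86100 + 9956.93002 + 105066.35531 = 131714.03812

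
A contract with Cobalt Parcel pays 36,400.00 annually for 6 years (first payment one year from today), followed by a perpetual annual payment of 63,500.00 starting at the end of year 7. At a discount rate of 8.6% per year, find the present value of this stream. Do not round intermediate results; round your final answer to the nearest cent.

PV of 6-year annuity: 36,400.00 × [1 − (1+0.086)^−6] / 0.086 = 165253.27435
Perpetuity value at year 6: 63,500.00 / 0.086 = 738372.09302
PV of perpetuity: 738372.09302 / (1+0.086)^6 = 450086.84794
Total PV = 165253.27435 + 450086.84794 = 615340.12229

615340.12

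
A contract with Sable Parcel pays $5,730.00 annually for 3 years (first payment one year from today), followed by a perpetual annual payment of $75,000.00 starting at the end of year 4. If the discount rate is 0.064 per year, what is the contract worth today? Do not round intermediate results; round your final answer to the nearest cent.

$988077.28

PV of 3-year annuity: $5,730.00 × [1 − (1+0.064)^−3] / 0.064 = 15203.70918
Perpetuity value at year 3: $75,000.00 / 0.064 = 1171875.00000
PV of perpetuity: 1171875.00000 / (1+0.064)^3 = 972873.57097
Total PV = 15203.70918 + 972873.57097 = 988077.28014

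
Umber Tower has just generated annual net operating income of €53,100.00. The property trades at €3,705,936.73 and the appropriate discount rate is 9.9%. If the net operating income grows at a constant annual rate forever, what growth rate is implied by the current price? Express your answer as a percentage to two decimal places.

8.35%

P = D₀(1+g)/(r−g) ⇒ P(r−g) = D₀(1+g) ⇒ g(P+D₀) = P·r − D₀
g = (P·r − D₀)/(P + D₀) = (€3,705,936.73×0.099 − €53,100.00) / (€3,705,936.73 + €53,100.00) = 0.083476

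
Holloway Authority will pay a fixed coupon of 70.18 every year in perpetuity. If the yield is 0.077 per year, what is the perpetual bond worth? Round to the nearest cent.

911.43

Level perpetuity: PV = C / r = 70.18 / 0.077 = 911.43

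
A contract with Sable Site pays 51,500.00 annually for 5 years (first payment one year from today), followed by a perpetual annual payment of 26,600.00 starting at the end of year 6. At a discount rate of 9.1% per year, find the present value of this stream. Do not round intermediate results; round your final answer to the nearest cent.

PV of 5-year annuity: 51,500.00 × [1 − (1+0.091)^−5] / 0.091 = 199798.36001
Perpetuity value at year 5: 26,600.00 / 0.091 = 292307.69231
PV of perpetuity: 292307.69231 / (1+0.091)^5 = 189110.86947
Total PV = 199798.36001 + 189110.86947 = 388909.22948

388909.23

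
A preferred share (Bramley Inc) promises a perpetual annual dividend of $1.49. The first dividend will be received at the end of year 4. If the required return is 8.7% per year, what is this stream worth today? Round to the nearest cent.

$13.33

Value at end of year 3: C / r = $1.49 / 0.087 = $17.1264
Discount to today: PV = $17.1264 / (1 + 0.087)^3 = $17.1264 / 1.284366 = $13.33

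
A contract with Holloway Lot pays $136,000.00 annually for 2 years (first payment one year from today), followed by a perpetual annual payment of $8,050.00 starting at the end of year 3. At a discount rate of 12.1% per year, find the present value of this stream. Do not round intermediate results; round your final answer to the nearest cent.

$282487.14

PV of 2-year annuity: $136,000.00 × [1 − (1+0.121)^−2] / 0.121 = 229545.27188
Perpetuity value at year 2: $8,050.00 / 0.121 = 66528.92562
PV of perpetuity: 66528.92562 / (1+0.121)^2 = 52941.87092
Total PV = 229545.27188 + 52941.87092 = 282487.14280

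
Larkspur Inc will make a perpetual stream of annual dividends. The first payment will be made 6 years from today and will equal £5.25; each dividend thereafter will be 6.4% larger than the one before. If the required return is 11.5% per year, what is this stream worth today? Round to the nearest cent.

£59.73

Value at end of year 5: C₁ / (r − g) = £5.25 / (0.115 − 0.064) = £102.9412
Discount to today: PV = £102.9412 / (1 + 0.115)^5 = £102.9412 / 1.723353 = £59.73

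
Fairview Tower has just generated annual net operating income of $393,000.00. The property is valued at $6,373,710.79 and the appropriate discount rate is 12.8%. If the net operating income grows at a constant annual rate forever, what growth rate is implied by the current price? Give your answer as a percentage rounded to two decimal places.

6.25%

P = D₀(1+g)/(r−g) ⇒ P(r−g) = D₀(1+g) ⇒ g(P+D₀) = P·r − D₀
g = (P·r − D₀)/(P + D₀) = ($6,373,710.79×0.128 − $393,000.00) / ($6,373,710.79 + $393,000.00) = 0.062488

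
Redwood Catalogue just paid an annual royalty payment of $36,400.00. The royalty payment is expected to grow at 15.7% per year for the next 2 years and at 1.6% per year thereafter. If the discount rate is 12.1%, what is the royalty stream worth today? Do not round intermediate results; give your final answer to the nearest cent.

$451543.07

D_1 = 42114.80000
D_2 = 48726.82360
Terminal value at year 2: TV = D_2×(1+g_2)/(r−g_2) = 49506.45278/0.105 = 471490.02645
P_0 = D_1/(1+r)^1 + D_2/(1+r)^2 + TV/(1+r)^2
    = 37568.95629 + 38775.45266 + 375198.66569 = 451543.07464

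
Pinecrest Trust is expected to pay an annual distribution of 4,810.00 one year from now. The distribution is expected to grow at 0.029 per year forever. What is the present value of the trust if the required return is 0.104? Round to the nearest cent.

Growing perpetuity: P = D₁ / (r − g) = 4,810.0000 / (0.104 − 0.029) = 64,133.33

64133.33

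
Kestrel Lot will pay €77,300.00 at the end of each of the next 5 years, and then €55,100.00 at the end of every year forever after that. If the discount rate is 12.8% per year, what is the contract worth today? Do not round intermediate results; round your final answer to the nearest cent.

€508933.83

PV of 5-year annuity: €77,300.00 × [1 − (1+0.128)^−5] / 0.128 = 273213.99315
Perpetuity value at year 5: €55,100.00 / 0.128 = 430468.75000
PV of perpetuity: 430468.75000 / (1+0.128)^5 = 235719.83638
Total PV = 273213.99315 + 235719.83638 = 508933.82953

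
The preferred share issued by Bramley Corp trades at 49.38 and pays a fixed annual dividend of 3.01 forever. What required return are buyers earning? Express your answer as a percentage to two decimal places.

P = C/r ⇒ r = C/P = 3.01/49.38 = 0.060956

6.10%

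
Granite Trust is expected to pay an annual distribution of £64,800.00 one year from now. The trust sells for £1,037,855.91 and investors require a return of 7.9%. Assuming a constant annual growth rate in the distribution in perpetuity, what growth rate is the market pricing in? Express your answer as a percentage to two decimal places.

1.66%

P = D₁/(r−g) ⇒ g = r − D₁/P = 0.079 − £64,800.00/£1,037,855.91 = 0.016564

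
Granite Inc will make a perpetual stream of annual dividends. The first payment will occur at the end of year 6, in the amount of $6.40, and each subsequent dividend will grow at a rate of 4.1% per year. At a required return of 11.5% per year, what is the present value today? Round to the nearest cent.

Value at end of year 5: C₁ / (r − g) = $6.40 / (0.115 − 0.041) = $86.4865
Discount to today: PV = $86.4865 / (1 + 0.115)^5 = $86.4865 / 1.723353 = $50.18

$50.18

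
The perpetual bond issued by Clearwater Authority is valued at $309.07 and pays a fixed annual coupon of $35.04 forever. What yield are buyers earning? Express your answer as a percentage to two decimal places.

11.34%

P = C/r ⇒ r = C/P = $35.04/$309.07 = 0.113372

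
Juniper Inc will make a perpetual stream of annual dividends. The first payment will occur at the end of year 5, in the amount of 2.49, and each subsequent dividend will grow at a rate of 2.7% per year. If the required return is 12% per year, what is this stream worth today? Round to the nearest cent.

Value at end of year 4: C₁ / (r − g) = 2.49 / (0.12 − 0.027) = 26.7742
Discount to today: PV = 26.7742 / (1 + 0.12)^4 = 26.7742 / 1.573519 = 17.02

17.02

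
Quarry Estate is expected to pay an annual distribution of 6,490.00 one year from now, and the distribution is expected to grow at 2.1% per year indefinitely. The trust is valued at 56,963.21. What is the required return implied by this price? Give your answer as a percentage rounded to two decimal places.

P = D₁/(r − g) ⇒ r = D₁/P + g = 6,490.0000/56,963.21 + 0.021 = 0.113933 + 0.021 = 0.134933

13.49%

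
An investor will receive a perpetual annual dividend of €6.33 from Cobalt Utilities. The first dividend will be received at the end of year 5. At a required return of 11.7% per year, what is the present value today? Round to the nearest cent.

Value at end of year 4: C / r = €6.33 / 0.117 = €54.1026
Discount to today: PV = €54.1026 / (1 + 0.117)^4 = €54.1026 / 1.556728 = €34.75

€34.75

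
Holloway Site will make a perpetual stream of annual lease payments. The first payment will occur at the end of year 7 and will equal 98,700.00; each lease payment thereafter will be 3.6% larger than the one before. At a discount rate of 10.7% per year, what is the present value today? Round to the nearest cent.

Value at end of year 6: C₁ / (r − g) = 98,700.00 / (0.107 − 0.036) = 1,390,140.8451
Discount to today: PV = 1,390,140.8451 / (1 + 0.107)^6 = 1,390,140.8451 / 1.840288 = 755,393.21

755393.21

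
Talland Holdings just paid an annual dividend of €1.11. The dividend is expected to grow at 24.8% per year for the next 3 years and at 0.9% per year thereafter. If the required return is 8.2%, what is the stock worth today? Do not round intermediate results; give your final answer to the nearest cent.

D_1 = 1.38528
D_2 = 1.72883
D_3 = 2.15758
Terminal value at year 3: TV = D_3×(1+g_2)/(r−g_2) = 2.17700/0.073 = 29.82188
P_0 = D_1/(1+r)^1 + D_2/(1+r)^2 + D_3/(1+r)^3 + TV/(1+r)^3
    = 1.28030 + 1.47672 + 1.70328 + 23.54254 = 28.00283

€28.00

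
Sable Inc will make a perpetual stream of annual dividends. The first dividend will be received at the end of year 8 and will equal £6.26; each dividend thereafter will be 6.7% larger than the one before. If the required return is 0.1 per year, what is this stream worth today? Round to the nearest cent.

Value at end of year 7: C₁ / (r − g) = £6.26 / (0.1 − 0.067) = £189.6970
Discount to today: PV = £189.6970 / (1 + 0.1)^7 = £189.6970 / 1.948717 = £97.34

£97.34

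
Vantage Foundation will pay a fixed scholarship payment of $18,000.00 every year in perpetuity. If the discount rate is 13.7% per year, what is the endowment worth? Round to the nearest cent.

Level perpetuity: PV = C / r = $18,000.00 / 0.137 = $131,386.86

$131386.86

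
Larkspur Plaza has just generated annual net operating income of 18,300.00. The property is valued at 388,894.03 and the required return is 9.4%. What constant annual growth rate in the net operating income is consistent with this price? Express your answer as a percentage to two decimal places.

P = D₀(1+g)/(r−g) ⇒ P(r−g) = D₀(1+g) ⇒ g(P+D₀) = P·r − D₀
g = (P·r − D₀)/(P + D₀) = (388,894.03×0.094 − 18,300.00) / (388,894.03 + 18,300.00) = 0.044834

4.48%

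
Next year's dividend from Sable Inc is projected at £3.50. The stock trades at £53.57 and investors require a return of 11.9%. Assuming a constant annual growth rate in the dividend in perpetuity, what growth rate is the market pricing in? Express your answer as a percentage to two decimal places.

5.37%

P = D₁/(r−g) ⇒ g = r − D₁/P = 0.119 − £3.50/£53.57 = 0.053665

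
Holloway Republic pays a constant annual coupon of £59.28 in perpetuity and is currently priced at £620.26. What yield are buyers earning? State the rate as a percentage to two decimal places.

9.56%

P = C/r ⇒ r = C/P = £59.28/£620.26 = 0.095573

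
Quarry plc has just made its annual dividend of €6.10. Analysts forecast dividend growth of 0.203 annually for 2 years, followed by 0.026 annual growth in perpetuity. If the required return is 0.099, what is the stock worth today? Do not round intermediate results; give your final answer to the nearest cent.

€116.71

D_1 = 7.33830
D_2 = 8.82797
Terminal value at year 2: TV = D_2×(1+g_2)/(r−g_2) = 9.05750/0.073 = 124.07537
P_0 = D_1/(1+r)^1 + D_2/(1+r)^2 + TV/(1+r)^2
    = 6.67725 + 7.30913 + 102.72832 = 116.71471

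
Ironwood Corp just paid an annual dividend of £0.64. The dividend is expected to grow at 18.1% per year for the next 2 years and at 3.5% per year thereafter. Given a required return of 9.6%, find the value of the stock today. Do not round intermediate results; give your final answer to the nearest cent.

D_1 = 0.75584
D_2 = 0.89265
Terminal value at year 2: TV = D_2×(1+g_2)/(r−g_2) = 0.92389/0.061 = 15.14573
P_0 = D_1/(1+r)^1 + D_2/(1+r)^2 + TV/(1+r)^2
    = 0.68964 + 0.74312 + 12.60867 = 14.04142

£14.04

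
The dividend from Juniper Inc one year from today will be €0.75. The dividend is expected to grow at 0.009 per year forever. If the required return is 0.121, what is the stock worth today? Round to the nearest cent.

Growing perpetuity: P = D₁ / (r − g) = €0.7500 / (0.121 − 0.009) = €6.70

€6.70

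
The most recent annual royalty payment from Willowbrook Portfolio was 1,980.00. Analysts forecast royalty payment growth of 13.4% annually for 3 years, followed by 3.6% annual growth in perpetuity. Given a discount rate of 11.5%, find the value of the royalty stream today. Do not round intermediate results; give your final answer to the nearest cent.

33460.45

D_1 = 2245.32000
D_2 = 2546.19288
D_3 = 2887.38273
Terminal value at year 3: TV = D_3×(1+g_2)/(r−g_2) = 2991.32850/0.079 = 37864.91777
P_0 = D_1/(1+r)^1 + D_2/(1+r)^2 + D_3/(1+r)^3 + TV/(1+r)^3
    = 2013.73991 + 2048.05476 + 2082.95435 + 27315.70513 = 33460.45415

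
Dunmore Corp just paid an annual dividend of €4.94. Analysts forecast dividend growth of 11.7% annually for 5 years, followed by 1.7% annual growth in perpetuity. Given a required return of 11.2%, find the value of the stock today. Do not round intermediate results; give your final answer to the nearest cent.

D_1 = 5.51798
D_2 = 6.16358
D_3 = 6.88472
D_4 = 7.69024
D_5 = 8.58999
Terminal value at year 5: TV = D_5×(1+g_2)/(r−g_2) = 8.73602/0.095 = 91.95814
P_0 = D_1/(1+r)^1 + D_2/(1+r)^2 + D_3/(1+r)^3 + D_4/(1+r)^4 + D_5/(1+r)^5 + TV/(1+r)^5
    = 4.96221 + 4.98452 + 5.00694 + 5.02945 + 5.05206 + 54.08368 = 79.11887

€79.12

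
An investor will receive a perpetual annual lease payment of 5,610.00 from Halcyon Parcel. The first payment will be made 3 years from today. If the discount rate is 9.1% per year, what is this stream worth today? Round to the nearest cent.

51793.11

Value at end of year 2: C / r = 5,610.00 / 0.091 = 61,648.3516
Discount to today: PV = 61,648.3516 / (1 + 0.091)^2 = 61,648.3516 / 1.190281 = 51,793.11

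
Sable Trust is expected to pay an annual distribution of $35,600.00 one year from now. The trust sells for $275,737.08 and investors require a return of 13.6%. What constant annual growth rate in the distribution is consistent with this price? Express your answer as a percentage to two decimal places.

P = D₁/(r−g) ⇒ g = r − D₁/P = 0.136 − $35,600.00/$275,737.08 = 0.006892

0.69%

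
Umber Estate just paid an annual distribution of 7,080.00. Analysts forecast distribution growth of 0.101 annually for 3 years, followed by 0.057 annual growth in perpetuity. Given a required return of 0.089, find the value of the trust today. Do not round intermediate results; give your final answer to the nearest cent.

263389.25

D_1 = 7795.08000
D_2 = 8582.38308
D_3 = 9449.20377
Terminal value at year 3: TV = D_3×(1+g_2)/(r−g_2) = 9987.80839/0.032 = 312119.01206
P_0 = D_1/(1+r)^1 + D_2/(1+r)^2 + D_3/(1+r)^3 + TV/(1+r)^3
    = 7158.01653 + 7236.89274 + 7316.63812 + 241677.70286 = 263389.25025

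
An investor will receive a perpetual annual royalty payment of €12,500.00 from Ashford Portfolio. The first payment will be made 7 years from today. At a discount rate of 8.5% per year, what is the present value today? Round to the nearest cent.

€90138.98

Value at end of year 6: C / r = €12,500.00 / 0.085 = €147,058.8235
Discount to today: PV = €147,058.8235 / (1 + 0.085)^6 = €147,058.8235 / 1.631468 = €90,138.98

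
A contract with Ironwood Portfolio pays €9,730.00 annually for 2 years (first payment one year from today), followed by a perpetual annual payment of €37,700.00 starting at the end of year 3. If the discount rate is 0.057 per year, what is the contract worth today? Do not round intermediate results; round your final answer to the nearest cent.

€609907.12

PV of 2-year annuity: €9,730.00 × [1 − (1+0.057)^−2] / 0.057 = 17914.18923
Perpetuity value at year 2: €37,700.00 / 0.057 = 661403.50877
PV of perpetuity: 661403.50877 / (1+0.057)^2 = 591992.92975
Total PV = 17914.18923 + 591992.92975 = 609907.11898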